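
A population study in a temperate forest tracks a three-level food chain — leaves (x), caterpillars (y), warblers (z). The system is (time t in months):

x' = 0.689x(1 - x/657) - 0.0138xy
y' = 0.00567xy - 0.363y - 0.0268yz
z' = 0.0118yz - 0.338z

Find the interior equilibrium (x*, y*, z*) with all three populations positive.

x* ≈ 280, y* ≈ 28.6, z* ≈ 45.7

From dz/dt = 0: 0.0118y* = 0.338, so y* = 28.6.
From dx/dt = 0: 0.689(1 - x*/657) = 0.0138·28.6, giving x* = 657·(1 - 0.574) = 280.
From dy/dt = 0: 0.00567·280 - 0.363 = 0.0268z*, so z* = 1.23/0.0268 = 45.7.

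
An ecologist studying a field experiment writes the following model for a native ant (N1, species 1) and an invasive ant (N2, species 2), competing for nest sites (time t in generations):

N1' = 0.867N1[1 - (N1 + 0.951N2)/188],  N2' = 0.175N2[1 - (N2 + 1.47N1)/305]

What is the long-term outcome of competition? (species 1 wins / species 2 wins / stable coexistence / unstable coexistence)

species 2 excludes species 1

Compare the nullcline intercepts: K1/α12 = 188/0.951 = 198 < K2 = 305; K2/α21 = 305/1.47 = 207 > K1 = 188.
Since the inequalities point opposite ways, species 2 can invade but species 1 cannot.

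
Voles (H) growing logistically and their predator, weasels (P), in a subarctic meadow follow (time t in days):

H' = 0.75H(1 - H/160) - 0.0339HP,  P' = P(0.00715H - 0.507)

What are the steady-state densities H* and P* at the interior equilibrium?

From dP/dt = 0 with P > 0: 0.00715H* = 0.507, so H* = 70.9.
Substitute into dH/dt = 0: 0.75(1 - 70.9/160) = 0.0339P*.
The bracket is 0.557, giving P* = 0.418/0.0339 = 12.3.

H* ≈ 70.9, P* ≈ 12.3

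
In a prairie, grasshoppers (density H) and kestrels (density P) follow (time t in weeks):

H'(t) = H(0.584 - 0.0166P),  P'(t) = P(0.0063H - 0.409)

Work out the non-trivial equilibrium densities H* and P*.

Set dP/dt = 0 with P > 0: 0.0063H - 0.409 = 0, so H* = 0.409/0.0063 = 64.9.
Set dH/dt = 0 with H > 0: 0.584 - 0.0166P = 0, so P* = 0.584/0.0166 = 35.2.

H* ≈ 64.9, P* ≈ 35.2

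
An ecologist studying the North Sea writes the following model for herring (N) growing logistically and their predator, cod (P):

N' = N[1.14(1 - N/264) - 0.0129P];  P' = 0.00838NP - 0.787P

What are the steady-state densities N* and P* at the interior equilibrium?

N* ≈ 93.9, P* ≈ 56.9

From dP/dt = 0 with P > 0: 0.00838N* = 0.787, so N* = 93.9.
Substitute into dN/dt = 0: 1.14(1 - 93.9/264) = 0.0129P*.
The bracket is 0.644, giving P* = 0.734/0.0129 = 56.9.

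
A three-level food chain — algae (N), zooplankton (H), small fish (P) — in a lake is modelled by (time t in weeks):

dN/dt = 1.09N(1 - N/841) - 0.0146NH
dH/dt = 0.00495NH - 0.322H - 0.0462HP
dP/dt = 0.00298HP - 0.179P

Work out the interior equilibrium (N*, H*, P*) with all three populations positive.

From dP/dt = 0: 0.00298H* = 0.179, so H* = 60.1.
From dN/dt = 0: 1.09(1 - N*/841) = 0.0146·60.1, giving N* = 841·(1 - 0.805) = 164.
From dH/dt = 0: 0.00495·164 - 0.322 = 0.0462P*, so P* = 0.492/0.0462 = 10.6.

N* ≈ 164, H* ≈ 60.1, P* ≈ 10.6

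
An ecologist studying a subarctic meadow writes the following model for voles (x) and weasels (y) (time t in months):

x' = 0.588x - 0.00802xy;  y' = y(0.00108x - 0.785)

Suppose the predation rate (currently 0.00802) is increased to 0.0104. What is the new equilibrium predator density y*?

At the interior fixed point, setting dx/dt = 0 with x > 0 fixes y* = (prey growth rate)/(xy coefficient) — independent of the other coefficients.
With the change, y* = 0.588/0.0104 = 56.5; it falls from 73.3.

y* ≈ 56.5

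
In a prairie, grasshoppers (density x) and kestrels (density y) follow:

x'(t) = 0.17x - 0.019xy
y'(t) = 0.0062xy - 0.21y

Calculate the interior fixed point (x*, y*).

Set dy/dt = 0 with y > 0: 0.0062x - 0.21 = 0, so x* = 0.21/0.0062 = 33.9.
Set dx/dt = 0 with x > 0: 0.17 - 0.019y = 0, so y* = 0.17/0.019 = 8.95.

x* ≈ 33.9, y* ≈ 8.95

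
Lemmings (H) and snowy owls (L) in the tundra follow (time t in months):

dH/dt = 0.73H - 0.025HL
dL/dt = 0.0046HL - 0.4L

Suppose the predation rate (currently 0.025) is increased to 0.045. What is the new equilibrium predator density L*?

At the interior fixed point, setting dH/dt = 0 with H > 0 fixes L* = (prey growth rate)/(HL coefficient) — independent of the other coefficients.
With the change, L* = 0.73/0.045 = 16.2; it falls from 29.2.

L* ≈ 16.2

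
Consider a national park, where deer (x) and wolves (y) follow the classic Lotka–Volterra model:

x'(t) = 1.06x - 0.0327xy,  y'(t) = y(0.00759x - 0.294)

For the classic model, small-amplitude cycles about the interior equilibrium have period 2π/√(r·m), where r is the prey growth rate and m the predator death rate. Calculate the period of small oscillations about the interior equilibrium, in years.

T ≈ 11.3 years

Here r = 1.06 and m = 0.294, so r·m = 0.312.
ω = √0.312 = 0.558 per year, hence T = 2π/ω ≈ 11.3 years.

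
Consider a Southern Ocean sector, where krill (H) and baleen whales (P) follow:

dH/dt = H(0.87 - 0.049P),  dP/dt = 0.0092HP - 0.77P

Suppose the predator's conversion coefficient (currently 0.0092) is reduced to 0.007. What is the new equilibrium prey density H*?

At the interior fixed point, setting dP/dt = 0 with P > 0 fixes H* = (predator death rate)/(HP coefficient) — independent of the other coefficients.
With the change, H* = 0.77/0.007 = 110; it rises from 83.7.

H* ≈ 110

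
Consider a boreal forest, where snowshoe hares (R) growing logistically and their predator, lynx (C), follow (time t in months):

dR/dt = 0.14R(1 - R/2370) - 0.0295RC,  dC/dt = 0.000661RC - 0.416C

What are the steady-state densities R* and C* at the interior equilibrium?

From dC/dt = 0 with C > 0: 0.000661R* = 0.416, so R* = 629.
Substitute into dR/dt = 0: 0.14(1 - 629/2370) = 0.0295C*.
The bracket is 0.734, giving C* = 0.103/0.0295 = 3.49.

R* ≈ 629, C* ≈ 3.49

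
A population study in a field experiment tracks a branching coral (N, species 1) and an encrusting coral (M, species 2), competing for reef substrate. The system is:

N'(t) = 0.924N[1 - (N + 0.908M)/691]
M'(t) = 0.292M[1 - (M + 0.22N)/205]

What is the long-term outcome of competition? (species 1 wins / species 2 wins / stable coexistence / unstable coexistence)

Compare the nullcline intercepts: K1/α12 = 691/0.908 = 761 > K2 = 205; K2/α21 = 205/0.22 = 932 > K1 = 691.
Since both inequalities hold, each species can invade when rare, so the interior equilibrium is stable.

stable coexistence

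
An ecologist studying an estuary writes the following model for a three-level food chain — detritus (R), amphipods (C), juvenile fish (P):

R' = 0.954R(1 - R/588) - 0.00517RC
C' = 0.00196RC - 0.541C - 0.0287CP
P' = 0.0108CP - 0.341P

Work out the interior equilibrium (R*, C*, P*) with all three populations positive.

From dP/dt = 0: 0.0108C* = 0.341, so C* = 31.6.
From dR/dt = 0: 0.954(1 - R*/588) = 0.00517·31.6, giving R* = 588·(1 - 0.171) = 487.
From dC/dt = 0: 0.00196·487 - 0.541 = 0.0287P*, so P* = 0.414/0.0287 = 14.4.

R* ≈ 487, C* ≈ 31.6, P* ≈ 14.4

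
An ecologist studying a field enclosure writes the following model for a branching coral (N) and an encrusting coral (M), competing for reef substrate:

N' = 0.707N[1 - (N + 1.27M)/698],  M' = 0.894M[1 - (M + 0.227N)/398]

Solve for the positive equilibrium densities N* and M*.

N* ≈ 271, M* ≈ 337

Setting both brackets to zero gives the nullclines N + 1.27M = 698 and 0.227N + M = 398.
Substituting M = 398 - 0.227N into the first: N(1 - 1.27·0.227) = 698 - 1.27·398.
So N* = 193/0.712 = 271, and then M* = 398 - 0.227·271 = 337.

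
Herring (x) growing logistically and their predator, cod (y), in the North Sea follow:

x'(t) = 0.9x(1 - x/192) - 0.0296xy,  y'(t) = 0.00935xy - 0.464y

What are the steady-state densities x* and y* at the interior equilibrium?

From dy/dt = 0 with y > 0: 0.00935x* = 0.464, so x* = 49.6.
Substitute into dx/dt = 0: 0.9(1 - 49.6/192) = 0.0296y*.
The bracket is 0.742, giving y* = 0.667/0.0296 = 22.5.

x* ≈ 49.6, y* ≈ 22.5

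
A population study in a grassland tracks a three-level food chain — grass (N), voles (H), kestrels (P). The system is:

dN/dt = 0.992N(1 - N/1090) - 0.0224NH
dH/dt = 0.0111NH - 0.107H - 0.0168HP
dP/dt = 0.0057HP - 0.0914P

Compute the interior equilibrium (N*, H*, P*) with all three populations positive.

N* ≈ 695, H* ≈ 16, P* ≈ 453

From dP/dt = 0: 0.0057H* = 0.0914, so H* = 16.
From dN/dt = 0: 0.992(1 - N*/1090) = 0.0224·16, giving N* = 1090·(1 - 0.362) = 695.
From dH/dt = 0: 0.0111·695 - 0.107 = 0.0168P*, so P* = 7.61/0.0168 = 453.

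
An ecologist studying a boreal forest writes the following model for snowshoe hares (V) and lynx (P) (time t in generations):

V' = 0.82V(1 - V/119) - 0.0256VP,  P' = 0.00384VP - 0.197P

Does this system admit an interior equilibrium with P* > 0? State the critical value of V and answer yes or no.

The predator equation gives dP/dt > 0 only when V > 0.197/0.00384 = 51.3.
Without the predator, V → K = 119. Since 119 > 51.3, the predator can invade and persist.

Threshold V = 51.3; K > 51.3, so yes, the predator persists.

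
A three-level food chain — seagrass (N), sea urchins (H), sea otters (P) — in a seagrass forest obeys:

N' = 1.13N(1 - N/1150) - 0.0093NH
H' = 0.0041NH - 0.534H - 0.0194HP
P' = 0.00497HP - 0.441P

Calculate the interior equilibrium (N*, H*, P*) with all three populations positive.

From dP/dt = 0: 0.00497H* = 0.441, so H* = 88.7.
From dN/dt = 0: 1.13(1 - N*/1150) = 0.0093·88.7, giving N* = 1150·(1 - 0.73) = 310.
From dH/dt = 0: 0.0041·310 - 0.534 = 0.0194P*, so P* = 0.738/0.0194 = 38.

N* ≈ 310, H* ≈ 88.7, P* ≈ 38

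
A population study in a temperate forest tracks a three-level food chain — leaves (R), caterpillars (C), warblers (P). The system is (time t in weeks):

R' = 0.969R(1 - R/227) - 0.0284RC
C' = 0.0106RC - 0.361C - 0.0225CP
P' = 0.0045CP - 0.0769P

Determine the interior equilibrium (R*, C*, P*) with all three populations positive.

From dP/dt = 0: 0.0045C* = 0.0769, so C* = 17.1.
From dR/dt = 0: 0.969(1 - R*/227) = 0.0284·17.1, giving R* = 227·(1 - 0.501) = 113.
From dC/dt = 0: 0.0106·113 - 0.361 = 0.0225P*, so P* = 0.84/0.0225 = 37.3.

R* ≈ 113, C* ≈ 17.1, P* ≈ 37.3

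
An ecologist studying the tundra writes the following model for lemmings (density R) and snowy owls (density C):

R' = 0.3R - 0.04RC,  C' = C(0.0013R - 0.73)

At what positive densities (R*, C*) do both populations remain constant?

Set dC/dt = 0 with C > 0: 0.0013R - 0.73 = 0, so R* = 0.73/0.0013 = 562.
Set dR/dt = 0 with R > 0: 0.3 - 0.04C = 0, so C* = 0.3/0.04 = 7.5.

R* ≈ 562, C* ≈ 7.5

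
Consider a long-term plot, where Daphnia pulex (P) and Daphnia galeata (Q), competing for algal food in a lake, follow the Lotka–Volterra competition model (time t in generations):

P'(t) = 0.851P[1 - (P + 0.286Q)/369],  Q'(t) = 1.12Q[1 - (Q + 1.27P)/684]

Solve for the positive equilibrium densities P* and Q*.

P* ≈ 272, Q* ≈ 338

Setting both brackets to zero gives the nullclines P + 0.286Q = 369 and 1.27P + Q = 684.
Substituting Q = 684 - 1.27P into the first: P(1 - 0.286·1.27) = 369 - 0.286·684.
So P* = 173/0.637 = 272, and then Q* = 684 - 1.27·272 = 338.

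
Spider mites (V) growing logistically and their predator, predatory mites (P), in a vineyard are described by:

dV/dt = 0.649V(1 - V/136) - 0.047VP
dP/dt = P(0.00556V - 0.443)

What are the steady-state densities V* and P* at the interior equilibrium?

From dP/dt = 0 with P > 0: 0.00556V* = 0.443, so V* = 79.7.
Substitute into dV/dt = 0: 0.649(1 - 79.7/136) = 0.047P*.
The bracket is 0.414, giving P* = 0.269/0.047 = 5.72.

V* ≈ 79.7, P* ≈ 5.72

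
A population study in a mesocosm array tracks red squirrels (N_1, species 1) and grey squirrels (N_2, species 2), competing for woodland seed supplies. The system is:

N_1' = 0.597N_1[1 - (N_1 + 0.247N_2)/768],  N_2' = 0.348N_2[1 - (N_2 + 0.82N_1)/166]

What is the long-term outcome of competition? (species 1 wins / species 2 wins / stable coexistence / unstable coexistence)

species 1 excludes species 2

Compare the nullcline intercepts: K1/α12 = 768/0.247 = 3110 > K2 = 166; K2/α21 = 166/0.82 = 202 < K1 = 768.
Since the inequalities point opposite ways, species 1 can invade but species 2 cannot.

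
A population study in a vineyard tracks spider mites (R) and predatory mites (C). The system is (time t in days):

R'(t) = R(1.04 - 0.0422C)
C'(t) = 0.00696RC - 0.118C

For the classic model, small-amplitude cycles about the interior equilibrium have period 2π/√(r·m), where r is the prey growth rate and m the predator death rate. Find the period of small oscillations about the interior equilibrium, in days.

T ≈ 17.9 days

Here r = 1.04 and m = 0.118, so r·m = 0.123.
ω = √0.123 = 0.35 per day, hence T = 2π/ω ≈ 17.9 days.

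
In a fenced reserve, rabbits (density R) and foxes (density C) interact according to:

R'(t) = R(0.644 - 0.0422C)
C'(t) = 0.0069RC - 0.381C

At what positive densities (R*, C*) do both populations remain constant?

Set dC/dt = 0 with C > 0: 0.0069R - 0.381 = 0, so R* = 0.381/0.0069 = 55.2.
Set dR/dt = 0 with R > 0: 0.644 - 0.0422C = 0, so C* = 0.644/0.0422 = 15.3.

R* ≈ 55.2, C* ≈ 15.3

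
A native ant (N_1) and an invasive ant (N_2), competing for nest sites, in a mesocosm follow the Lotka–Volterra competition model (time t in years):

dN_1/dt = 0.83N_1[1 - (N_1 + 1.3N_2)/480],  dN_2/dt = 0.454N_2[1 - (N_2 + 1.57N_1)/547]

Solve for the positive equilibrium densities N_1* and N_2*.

Setting both brackets to zero gives the nullclines N_1 + 1.3N_2 = 480 and 1.57N_1 + N_2 = 547.
Substituting N_2 = 547 - 1.57N_1 into the first: N_1(1 - 1.3·1.57) = 480 - 1.3·547.
So N_1* = -231/-1.04 = 222, and then N_2* = 547 - 1.57·222 = 198.

N_1* ≈ 222, N_2* ≈ 198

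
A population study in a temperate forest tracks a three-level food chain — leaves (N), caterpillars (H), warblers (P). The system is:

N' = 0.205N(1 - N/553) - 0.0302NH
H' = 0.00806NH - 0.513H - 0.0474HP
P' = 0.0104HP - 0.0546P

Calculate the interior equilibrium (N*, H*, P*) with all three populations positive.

N* ≈ 125, H* ≈ 5.25, P* ≈ 10.5

From dP/dt = 0: 0.0104H* = 0.0546, so H* = 5.25.
From dN/dt = 0: 0.205(1 - N*/553) = 0.0302·5.25, giving N* = 553·(1 - 0.773) = 125.
From dH/dt = 0: 0.00806·125 - 0.513 = 0.0474P*, so P* = 0.497/0.0474 = 10.5.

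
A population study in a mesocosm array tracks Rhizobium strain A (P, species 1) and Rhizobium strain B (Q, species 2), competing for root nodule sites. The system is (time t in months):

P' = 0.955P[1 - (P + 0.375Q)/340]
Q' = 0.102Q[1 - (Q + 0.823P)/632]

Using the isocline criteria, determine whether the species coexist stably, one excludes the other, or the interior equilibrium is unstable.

Compare the nullcline intercepts: K1/α12 = 340/0.375 = 907 > K2 = 632; K2/α21 = 632/0.823 = 768 > K1 = 340.
Since both inequalities hold, each species can invade when rare, so the interior equilibrium is stable.

stable coexistence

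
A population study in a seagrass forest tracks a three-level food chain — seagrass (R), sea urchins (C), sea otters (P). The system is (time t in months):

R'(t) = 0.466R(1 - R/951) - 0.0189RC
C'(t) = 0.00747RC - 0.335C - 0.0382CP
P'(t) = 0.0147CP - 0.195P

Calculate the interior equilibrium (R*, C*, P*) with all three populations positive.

From dP/dt = 0: 0.0147C* = 0.195, so C* = 13.3.
From dR/dt = 0: 0.466(1 - R*/951) = 0.0189·13.3, giving R* = 951·(1 - 0.538) = 439.
From dC/dt = 0: 0.00747·439 - 0.335 = 0.0382P*, so P* = 2.95/0.0382 = 77.1.

R* ≈ 439, C* ≈ 13.3, P* ≈ 77.1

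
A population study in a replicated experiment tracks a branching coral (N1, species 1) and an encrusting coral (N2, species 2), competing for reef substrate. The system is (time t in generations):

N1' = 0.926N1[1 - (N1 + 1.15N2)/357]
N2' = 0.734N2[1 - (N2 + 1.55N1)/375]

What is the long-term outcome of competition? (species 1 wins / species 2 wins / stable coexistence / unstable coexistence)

Compare the nullcline intercepts: K1/α12 = 357/1.15 = 310 < K2 = 375; K2/α21 = 375/1.55 = 242 < K1 = 357.
Since both are reversed, neither can invade when rare; the interior point is a saddle.

unstable coexistence (outcome depends on initial conditions)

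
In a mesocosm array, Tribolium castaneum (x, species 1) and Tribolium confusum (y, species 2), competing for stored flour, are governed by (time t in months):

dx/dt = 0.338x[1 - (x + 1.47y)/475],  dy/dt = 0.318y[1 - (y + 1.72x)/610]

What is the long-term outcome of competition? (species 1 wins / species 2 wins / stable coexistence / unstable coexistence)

unstable coexistence (outcome depends on initial conditions)

Compare the nullcline intercepts: K1/α12 = 475/1.47 = 323 < K2 = 610; K2/α21 = 610/1.72 = 355 < K1 = 475.
Since both are reversed, neither can invade when rare; the interior point is a saddle.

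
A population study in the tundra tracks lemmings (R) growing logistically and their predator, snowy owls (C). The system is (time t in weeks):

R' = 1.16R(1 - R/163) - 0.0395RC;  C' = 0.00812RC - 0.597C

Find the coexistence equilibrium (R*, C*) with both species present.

From dC/dt = 0 with C > 0: 0.00812R* = 0.597, so R* = 73.5.
Substitute into dR/dt = 0: 1.16(1 - 73.5/163) = 0.0395C*.
The bracket is 0.549, giving C* = 0.637/0.0395 = 16.1.

R* ≈ 73.5, C* ≈ 16.1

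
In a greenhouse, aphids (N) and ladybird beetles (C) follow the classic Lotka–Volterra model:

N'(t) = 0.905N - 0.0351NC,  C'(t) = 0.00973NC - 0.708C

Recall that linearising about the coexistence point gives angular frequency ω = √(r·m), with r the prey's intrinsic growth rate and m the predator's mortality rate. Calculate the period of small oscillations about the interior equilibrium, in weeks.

Here r = 0.905 and m = 0.708, so r·m = 0.641.
ω = √0.641 = 0.8 per week, hence T = 2π/ω ≈ 7.85 weeks.

T ≈ 7.85 weeks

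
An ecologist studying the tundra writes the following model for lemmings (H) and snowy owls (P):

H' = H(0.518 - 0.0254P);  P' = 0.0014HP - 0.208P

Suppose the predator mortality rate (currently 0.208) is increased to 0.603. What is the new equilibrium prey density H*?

At the interior fixed point, setting dP/dt = 0 with P > 0 fixes H* = (predator death rate)/(HP coefficient) — independent of the other coefficients.
With the change, H* = 0.603/0.0014 = 431; it rises from 149.

H* ≈ 431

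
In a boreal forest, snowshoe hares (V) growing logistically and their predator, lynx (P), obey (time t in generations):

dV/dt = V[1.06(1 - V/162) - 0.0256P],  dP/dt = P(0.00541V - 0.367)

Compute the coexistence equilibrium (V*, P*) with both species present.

From dP/dt = 0 with P > 0: 0.00541V* = 0.367, so V* = 67.8.
Substitute into dV/dt = 0: 1.06(1 - 67.8/162) = 0.0256P*.
The bracket is 0.581, giving P* = 0.616/0.0256 = 24.1.

V* ≈ 67.8, P* ≈ 24.1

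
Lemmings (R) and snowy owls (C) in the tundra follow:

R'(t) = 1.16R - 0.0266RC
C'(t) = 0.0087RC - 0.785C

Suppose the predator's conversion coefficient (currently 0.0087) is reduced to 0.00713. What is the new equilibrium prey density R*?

R* ≈ 110

At the interior fixed point, setting dC/dt = 0 with C > 0 fixes R* = (predator death rate)/(RC coefficient) — independent of the other coefficients.
With the change, R* = 0.785/0.00713 = 110; it rises from 90.2.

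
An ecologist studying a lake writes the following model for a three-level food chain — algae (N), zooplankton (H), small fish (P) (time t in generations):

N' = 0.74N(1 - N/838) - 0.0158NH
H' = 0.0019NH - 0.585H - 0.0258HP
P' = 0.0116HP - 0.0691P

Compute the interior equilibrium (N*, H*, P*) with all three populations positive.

From dP/dt = 0: 0.0116H* = 0.0691, so H* = 5.96.
From dN/dt = 0: 0.74(1 - N*/838) = 0.0158·5.96, giving N* = 838·(1 - 0.127) = 731.
From dH/dt = 0: 0.0019·731 - 0.585 = 0.0258P*, so P* = 0.805/0.0258 = 31.2.

N* ≈ 731, H* ≈ 5.96, P* ≈ 31.2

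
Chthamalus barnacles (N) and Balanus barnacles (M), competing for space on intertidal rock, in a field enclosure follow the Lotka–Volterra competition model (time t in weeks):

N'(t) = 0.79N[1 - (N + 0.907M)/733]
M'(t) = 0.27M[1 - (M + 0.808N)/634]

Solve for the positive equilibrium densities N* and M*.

N* ≈ 591, M* ≈ 156

Setting both brackets to zero gives the nullclines N + 0.907M = 733 and 0.808N + M = 634.
Substituting M = 634 - 0.808N into the first: N(1 - 0.907·0.808) = 733 - 0.907·634.
So N* = 158/0.267 = 591, and then M* = 634 - 0.808·591 = 156.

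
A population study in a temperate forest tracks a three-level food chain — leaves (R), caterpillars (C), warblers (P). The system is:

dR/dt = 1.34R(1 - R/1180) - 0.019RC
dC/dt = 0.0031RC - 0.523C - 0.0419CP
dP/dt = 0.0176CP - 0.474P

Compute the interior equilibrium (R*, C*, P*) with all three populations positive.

From dP/dt = 0: 0.0176C* = 0.474, so C* = 26.9.
From dR/dt = 0: 1.34(1 - R*/1180) = 0.019·26.9, giving R* = 1180·(1 - 0.382) = 729.
From dC/dt = 0: 0.0031·729 - 0.523 = 0.0419P*, so P* = 1.74/0.0419 = 41.5.

R* ≈ 729, C* ≈ 26.9, P* ≈ 41.5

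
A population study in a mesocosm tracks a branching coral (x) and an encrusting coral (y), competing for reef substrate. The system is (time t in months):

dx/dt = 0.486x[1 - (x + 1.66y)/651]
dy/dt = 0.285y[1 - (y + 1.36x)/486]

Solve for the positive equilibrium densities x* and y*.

Setting both brackets to zero gives the nullclines x + 1.66y = 651 and 1.36x + y = 486.
Substituting y = 486 - 1.36x into the first: x(1 - 1.66·1.36) = 651 - 1.66·486.
So x* = -156/-1.26 = 124, and then y* = 486 - 1.36·124 = 318.

x* ≈ 124, y* ≈ 318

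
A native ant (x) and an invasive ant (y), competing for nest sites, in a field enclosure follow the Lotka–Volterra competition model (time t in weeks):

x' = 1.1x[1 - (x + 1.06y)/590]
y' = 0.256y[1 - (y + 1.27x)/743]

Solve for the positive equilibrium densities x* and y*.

Setting both brackets to zero gives the nullclines x + 1.06y = 590 and 1.27x + y = 743.
Substituting y = 743 - 1.27x into the first: x(1 - 1.06·1.27) = 590 - 1.06·743.
So x* = -198/-0.346 = 571, and then y* = 743 - 1.27·571 = 18.2.

x* ≈ 571, y* ≈ 18.2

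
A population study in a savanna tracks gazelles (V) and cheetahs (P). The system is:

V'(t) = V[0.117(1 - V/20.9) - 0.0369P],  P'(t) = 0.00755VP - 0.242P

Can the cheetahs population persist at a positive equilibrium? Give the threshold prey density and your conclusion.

The predator equation gives dP/dt > 0 only when V > 0.242/0.00755 = 32.1.
Without the predator, V → K = 20.9. Since 20.9 < 32.1, the predator cannot invade.

Threshold V = 32.1; K < 32.1, so no, the predator goes extinct.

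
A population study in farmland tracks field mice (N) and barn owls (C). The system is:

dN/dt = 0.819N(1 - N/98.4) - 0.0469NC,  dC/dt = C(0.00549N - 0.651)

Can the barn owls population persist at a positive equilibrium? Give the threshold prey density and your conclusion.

The predator equation gives dC/dt > 0 only when N > 0.651/0.00549 = 119.
Without the predator, N → K = 98.4. Since 98.4 < 119, the predator cannot invade.

Threshold N = 119; K < 119, so no, the predator goes extinct.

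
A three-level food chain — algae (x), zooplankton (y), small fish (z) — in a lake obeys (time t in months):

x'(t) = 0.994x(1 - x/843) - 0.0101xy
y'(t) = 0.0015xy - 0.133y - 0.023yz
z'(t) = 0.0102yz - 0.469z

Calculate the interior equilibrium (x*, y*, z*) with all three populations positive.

x* ≈ 449, y* ≈ 46, z* ≈ 23.5

From dz/dt = 0: 0.0102y* = 0.469, so y* = 46.
From dx/dt = 0: 0.994(1 - x*/843) = 0.0101·46, giving x* = 843·(1 - 0.467) = 449.
From dy/dt = 0: 0.0015·449 - 0.133 = 0.023z*, so z* = 0.541/0.023 = 23.5.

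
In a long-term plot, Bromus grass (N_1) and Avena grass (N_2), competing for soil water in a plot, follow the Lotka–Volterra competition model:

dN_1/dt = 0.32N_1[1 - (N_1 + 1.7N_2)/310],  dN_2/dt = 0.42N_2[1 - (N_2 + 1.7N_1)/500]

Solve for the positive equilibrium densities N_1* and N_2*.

N_1* ≈ 286, N_2* ≈ 14.3

Setting both brackets to zero gives the nullclines N_1 + 1.7N_2 = 310 and 1.7N_1 + N_2 = 500.
Substituting N_2 = 500 - 1.7N_1 into the first: N_1(1 - 1.7·1.7) = 310 - 1.7·500.
So N_1* = -540/-1.89 = 286, and then N_2* = 500 - 1.7·286 = 14.3.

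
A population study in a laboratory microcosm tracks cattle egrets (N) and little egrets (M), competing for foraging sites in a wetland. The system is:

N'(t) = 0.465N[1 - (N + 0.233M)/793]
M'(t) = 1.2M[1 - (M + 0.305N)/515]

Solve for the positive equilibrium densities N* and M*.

Setting both brackets to zero gives the nullclines N + 0.233M = 793 and 0.305N + M = 515.
Substituting M = 515 - 0.305N into the first: N(1 - 0.233·0.305) = 793 - 0.233·515.
So N* = 673/0.929 = 724, and then M* = 515 - 0.305·724 = 294.

N* ≈ 724, M* ≈ 294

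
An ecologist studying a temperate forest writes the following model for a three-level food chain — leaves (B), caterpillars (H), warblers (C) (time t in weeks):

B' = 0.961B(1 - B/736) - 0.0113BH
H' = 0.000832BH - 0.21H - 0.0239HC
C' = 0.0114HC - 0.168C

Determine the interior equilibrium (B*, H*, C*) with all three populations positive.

B* ≈ 608, H* ≈ 14.7, C* ≈ 12.4

From dC/dt = 0: 0.0114H* = 0.168, so H* = 14.7.
From dB/dt = 0: 0.961(1 - B*/736) = 0.0113·14.7, giving B* = 736·(1 - 0.173) = 608.
From dH/dt = 0: 0.000832·608 - 0.21 = 0.0239C*, so C* = 0.296/0.0239 = 12.4.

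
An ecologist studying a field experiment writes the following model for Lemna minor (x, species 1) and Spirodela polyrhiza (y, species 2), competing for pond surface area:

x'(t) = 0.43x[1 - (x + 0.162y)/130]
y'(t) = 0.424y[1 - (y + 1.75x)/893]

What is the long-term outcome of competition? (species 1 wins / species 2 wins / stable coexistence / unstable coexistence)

species 2 excludes species 1

Compare the nullcline intercepts: K1/α12 = 130/0.162 = 802 < K2 = 893; K2/α21 = 893/1.75 = 510 > K1 = 130.
Since the inequalities point opposite ways, species 2 can invade but species 1 cannot.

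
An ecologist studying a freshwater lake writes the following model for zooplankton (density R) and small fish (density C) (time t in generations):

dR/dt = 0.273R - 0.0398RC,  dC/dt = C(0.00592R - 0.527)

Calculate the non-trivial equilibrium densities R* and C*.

R* ≈ 89, C* ≈ 6.86

Set dC/dt = 0 with C > 0: 0.00592R - 0.527 = 0, so R* = 0.527/0.00592 = 89.
Set dR/dt = 0 with R > 0: 0.273 - 0.0398C = 0, so C* = 0.273/0.0398 = 6.86.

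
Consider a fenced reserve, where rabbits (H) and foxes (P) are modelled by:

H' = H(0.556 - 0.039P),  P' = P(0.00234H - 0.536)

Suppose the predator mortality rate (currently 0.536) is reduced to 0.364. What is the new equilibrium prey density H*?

H* ≈ 156

At the interior fixed point, setting dP/dt = 0 with P > 0 fixes H* = (predator death rate)/(HP coefficient) — independent of the other coefficients.
With the change, H* = 0.364/0.00234 = 156; it falls from 229.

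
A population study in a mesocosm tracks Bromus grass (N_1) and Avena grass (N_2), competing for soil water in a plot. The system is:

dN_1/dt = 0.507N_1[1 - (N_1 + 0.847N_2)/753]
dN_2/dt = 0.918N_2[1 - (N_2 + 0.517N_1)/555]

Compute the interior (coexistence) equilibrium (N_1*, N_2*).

N_1* ≈ 503, N_2* ≈ 295

Setting both brackets to zero gives the nullclines N_1 + 0.847N_2 = 753 and 0.517N_1 + N_2 = 555.
Substituting N_2 = 555 - 0.517N_1 into the first: N_1(1 - 0.847·0.517) = 753 - 0.847·555.
So N_1* = 283/0.562 = 503, and then N_2* = 555 - 0.517·503 = 295.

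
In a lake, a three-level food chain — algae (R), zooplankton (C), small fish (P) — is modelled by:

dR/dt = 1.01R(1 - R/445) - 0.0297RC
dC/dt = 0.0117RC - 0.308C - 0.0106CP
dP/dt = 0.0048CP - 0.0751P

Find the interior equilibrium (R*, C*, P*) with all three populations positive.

R* ≈ 240, C* ≈ 15.6, P* ≈ 236

From dP/dt = 0: 0.0048C* = 0.0751, so C* = 15.6.
From dR/dt = 0: 1.01(1 - R*/445) = 0.0297·15.6, giving R* = 445·(1 - 0.46) = 240.
From dC/dt = 0: 0.0117·240 - 0.308 = 0.0106P*, so P* = 2.5/0.0106 = 236.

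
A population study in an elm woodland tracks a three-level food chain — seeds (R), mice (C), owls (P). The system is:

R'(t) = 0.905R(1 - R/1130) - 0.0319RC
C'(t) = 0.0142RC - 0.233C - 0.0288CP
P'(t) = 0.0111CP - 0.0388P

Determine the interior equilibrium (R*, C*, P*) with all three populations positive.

R* ≈ 991, C* ≈ 3.5, P* ≈ 480

From dP/dt = 0: 0.0111C* = 0.0388, so C* = 3.5.
From dR/dt = 0: 0.905(1 - R*/1130) = 0.0319·3.5, giving R* = 1130·(1 - 0.123) = 991.
From dC/dt = 0: 0.0142·991 - 0.233 = 0.0288P*, so P* = 13.8/0.0288 = 480.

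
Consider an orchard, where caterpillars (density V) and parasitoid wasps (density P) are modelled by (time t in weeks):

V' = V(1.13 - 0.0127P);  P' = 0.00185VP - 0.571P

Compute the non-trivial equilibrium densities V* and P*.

V* ≈ 309, P* ≈ 89

Set dP/dt = 0 with P > 0: 0.00185V - 0.571 = 0, so V* = 0.571/0.00185 = 309.
Set dV/dt = 0 with V > 0: 1.13 - 0.0127P = 0, so P* = 1.13/0.0127 = 89.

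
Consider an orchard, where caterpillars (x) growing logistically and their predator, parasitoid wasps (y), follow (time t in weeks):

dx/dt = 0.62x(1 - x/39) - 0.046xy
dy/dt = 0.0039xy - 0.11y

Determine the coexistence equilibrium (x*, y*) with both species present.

From dy/dt = 0 with y > 0: 0.0039x* = 0.11, so x* = 28.2.
Substitute into dx/dt = 0: 0.62(1 - 28.2/39) = 0.046y*.
The bracket is 0.277, giving y* = 0.172/0.046 = 3.73.

x* ≈ 28.2, y* ≈ 3.73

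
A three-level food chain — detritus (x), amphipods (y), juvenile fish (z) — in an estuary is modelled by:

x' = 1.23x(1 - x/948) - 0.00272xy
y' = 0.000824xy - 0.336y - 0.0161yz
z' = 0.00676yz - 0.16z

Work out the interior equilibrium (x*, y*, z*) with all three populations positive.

From dz/dt = 0: 0.00676y* = 0.16, so y* = 23.7.
From dx/dt = 0: 1.23(1 - x*/948) = 0.00272·23.7, giving x* = 948·(1 - 0.0523) = 898.
From dy/dt = 0: 0.000824·898 - 0.336 = 0.0161z*, so z* = 0.404/0.0161 = 25.1.

x* ≈ 898, y* ≈ 23.7, z* ≈ 25.1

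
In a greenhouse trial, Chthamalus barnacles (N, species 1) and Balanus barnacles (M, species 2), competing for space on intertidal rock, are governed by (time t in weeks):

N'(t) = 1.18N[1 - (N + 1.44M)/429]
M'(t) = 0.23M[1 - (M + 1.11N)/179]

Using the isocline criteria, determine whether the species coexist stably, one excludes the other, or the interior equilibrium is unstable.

species 1 excludes species 2

Compare the nullcline intercepts: K1/α12 = 429/1.44 = 298 > K2 = 179; K2/α21 = 179/1.11 = 161 < K1 = 429.
Since the inequalities point opposite ways, species 1 can invade but species 2 cannot.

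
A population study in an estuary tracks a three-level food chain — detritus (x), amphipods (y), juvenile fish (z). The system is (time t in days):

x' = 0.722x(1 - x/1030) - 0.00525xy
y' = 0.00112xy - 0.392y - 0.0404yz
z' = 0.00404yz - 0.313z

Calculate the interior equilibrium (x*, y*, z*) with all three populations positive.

From dz/dt = 0: 0.00404y* = 0.313, so y* = 77.5.
From dx/dt = 0: 0.722(1 - x*/1030) = 0.00525·77.5, giving x* = 1030·(1 - 0.563) = 450.
From dy/dt = 0: 0.00112·450 - 0.392 = 0.0404z*, so z* = 0.112/0.0404 = 2.77.

x* ≈ 450, y* ≈ 77.5, z* ≈ 2.77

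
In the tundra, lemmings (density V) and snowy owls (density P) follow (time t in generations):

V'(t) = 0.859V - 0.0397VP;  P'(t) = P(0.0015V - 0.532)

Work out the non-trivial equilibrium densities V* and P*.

V* ≈ 355, P* ≈ 21.6

Set dP/dt = 0 with P > 0: 0.0015V - 0.532 = 0, so V* = 0.532/0.0015 = 355.
Set dV/dt = 0 with V > 0: 0.859 - 0.0397P = 0, so P* = 0.859/0.0397 = 21.6.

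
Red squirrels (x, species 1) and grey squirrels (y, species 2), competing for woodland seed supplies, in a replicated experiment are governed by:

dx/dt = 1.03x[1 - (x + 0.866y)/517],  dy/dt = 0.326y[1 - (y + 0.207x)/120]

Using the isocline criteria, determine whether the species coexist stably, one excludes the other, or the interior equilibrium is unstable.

stable coexistence

Compare the nullcline intercepts: K1/α12 = 517/0.866 = 597 > K2 = 120; K2/α21 = 120/0.207 = 580 > K1 = 517.
Since both inequalities hold, each species can invade when rare, so the interior equilibrium is stable.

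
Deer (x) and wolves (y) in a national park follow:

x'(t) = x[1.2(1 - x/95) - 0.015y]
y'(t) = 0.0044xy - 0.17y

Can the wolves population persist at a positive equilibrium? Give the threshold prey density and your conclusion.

The predator equation gives dy/dt > 0 only when x > 0.17/0.0044 = 38.6.
Without the predator, x → K = 95. Since 95 > 38.6, the predator can invade and persist.

Threshold x = 38.6; K > 38.6, so yes, the predator persists.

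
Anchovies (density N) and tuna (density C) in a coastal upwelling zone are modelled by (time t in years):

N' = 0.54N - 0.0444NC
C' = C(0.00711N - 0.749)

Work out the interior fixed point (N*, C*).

Set dC/dt = 0 with C > 0: 0.00711N - 0.749 = 0, so N* = 0.749/0.00711 = 105.
Set dN/dt = 0 with N > 0: 0.54 - 0.0444C = 0, so C* = 0.54/0.0444 = 12.2.

N* ≈ 105, C* ≈ 12.2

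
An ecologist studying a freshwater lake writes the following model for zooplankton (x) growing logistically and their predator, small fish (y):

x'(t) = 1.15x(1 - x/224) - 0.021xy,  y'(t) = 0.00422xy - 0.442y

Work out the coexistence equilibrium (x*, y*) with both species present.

x* ≈ 105, y* ≈ 29.2

From dy/dt = 0 with y > 0: 0.00422x* = 0.442, so x* = 105.
Substitute into dx/dt = 0: 1.15(1 - 105/224) = 0.021y*.
The bracket is 0.532, giving y* = 0.612/0.021 = 29.2.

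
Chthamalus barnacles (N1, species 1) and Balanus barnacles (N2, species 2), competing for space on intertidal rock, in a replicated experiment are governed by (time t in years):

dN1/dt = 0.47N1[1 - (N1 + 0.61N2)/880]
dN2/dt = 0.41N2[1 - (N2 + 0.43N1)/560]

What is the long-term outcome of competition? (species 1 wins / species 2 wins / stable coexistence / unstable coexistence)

Compare the nullcline intercepts: K1/α12 = 880/0.61 = 1440 > K2 = 560; K2/α21 = 560/0.43 = 1300 > K1 = 880.
Since both inequalities hold, each species can invade when rare, so the interior equilibrium is stable.

stable coexistence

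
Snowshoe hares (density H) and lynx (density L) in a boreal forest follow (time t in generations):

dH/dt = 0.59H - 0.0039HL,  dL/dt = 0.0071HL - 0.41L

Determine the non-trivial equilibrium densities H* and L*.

H* ≈ 57.7, L* ≈ 151

Set dL/dt = 0 with L > 0: 0.0071H - 0.41 = 0, so H* = 0.41/0.0071 = 57.7.
Set dH/dt = 0 with H > 0: 0.59 - 0.0039L = 0, so L* = 0.59/0.0039 = 151.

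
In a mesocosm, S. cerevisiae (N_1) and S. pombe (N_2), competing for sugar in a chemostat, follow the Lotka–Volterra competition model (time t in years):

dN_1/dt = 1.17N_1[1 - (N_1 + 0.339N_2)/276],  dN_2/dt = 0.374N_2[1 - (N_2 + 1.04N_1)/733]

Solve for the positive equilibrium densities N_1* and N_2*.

Setting both brackets to zero gives the nullclines N_1 + 0.339N_2 = 276 and 1.04N_1 + N_2 = 733.
Substituting N_2 = 733 - 1.04N_1 into the first: N_1(1 - 0.339·1.04) = 276 - 0.339·733.
So N_1* = 27.5/0.647 = 42.5, and then N_2* = 733 - 1.04·42.5 = 689.

N_1* ≈ 42.5, N_2* ≈ 689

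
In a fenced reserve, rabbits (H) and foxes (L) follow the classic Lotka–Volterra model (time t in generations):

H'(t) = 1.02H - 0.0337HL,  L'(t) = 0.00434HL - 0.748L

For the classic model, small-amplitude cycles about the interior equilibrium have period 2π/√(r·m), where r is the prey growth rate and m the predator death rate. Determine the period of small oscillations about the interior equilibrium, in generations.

Here r = 1.02 and m = 0.748, so r·m = 0.763.
ω = √0.763 = 0.873 per generation, hence T = 2π/ω ≈ 7.19 generations.

T ≈ 7.19 generations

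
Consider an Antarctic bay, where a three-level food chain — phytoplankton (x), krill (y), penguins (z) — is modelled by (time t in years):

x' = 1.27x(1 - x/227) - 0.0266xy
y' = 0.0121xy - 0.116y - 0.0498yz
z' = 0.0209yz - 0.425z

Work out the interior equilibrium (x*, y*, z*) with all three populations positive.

x* ≈ 130, y* ≈ 20.3, z* ≈ 29.3

From dz/dt = 0: 0.0209y* = 0.425, so y* = 20.3.
From dx/dt = 0: 1.27(1 - x*/227) = 0.0266·20.3, giving x* = 227·(1 - 0.426) = 130.
From dy/dt = 0: 0.0121·130 - 0.116 = 0.0498z*, so z* = 1.46/0.0498 = 29.3.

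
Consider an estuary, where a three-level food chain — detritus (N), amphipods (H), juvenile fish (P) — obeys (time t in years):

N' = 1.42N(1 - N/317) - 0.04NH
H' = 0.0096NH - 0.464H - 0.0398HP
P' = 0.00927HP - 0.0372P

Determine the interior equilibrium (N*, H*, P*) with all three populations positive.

N* ≈ 281, H* ≈ 4.01, P* ≈ 56.2

From dP/dt = 0: 0.00927H* = 0.0372, so H* = 4.01.
From dN/dt = 0: 1.42(1 - N*/317) = 0.04·4.01, giving N* = 317·(1 - 0.113) = 281.
From dH/dt = 0: 0.0096·281 - 0.464 = 0.0398P*, so P* = 2.24/0.0398 = 56.2.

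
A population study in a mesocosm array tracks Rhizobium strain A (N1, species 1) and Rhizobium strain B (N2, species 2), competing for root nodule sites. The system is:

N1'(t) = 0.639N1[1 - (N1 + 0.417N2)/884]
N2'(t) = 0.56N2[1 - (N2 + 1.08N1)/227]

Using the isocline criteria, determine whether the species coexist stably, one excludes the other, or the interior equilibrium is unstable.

Compare the nullcline intercepts: K1/α12 = 884/0.417 = 2120 > K2 = 227; K2/α21 = 227/1.08 = 210 < K1 = 884.
Since the inequalities point opposite ways, species 1 can invade but species 2 cannot.

species 1 excludes species 2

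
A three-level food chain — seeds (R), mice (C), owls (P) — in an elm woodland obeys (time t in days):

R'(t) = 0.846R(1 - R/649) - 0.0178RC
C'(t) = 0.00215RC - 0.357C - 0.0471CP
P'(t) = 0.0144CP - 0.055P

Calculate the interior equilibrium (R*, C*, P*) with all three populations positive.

R* ≈ 597, C* ≈ 3.82, P* ≈ 19.7

From dP/dt = 0: 0.0144C* = 0.055, so C* = 3.82.
From dR/dt = 0: 0.846(1 - R*/649) = 0.0178·3.82, giving R* = 649·(1 - 0.0804) = 597.
From dC/dt = 0: 0.00215·597 - 0.357 = 0.0471P*, so P* = 0.926/0.0471 = 19.7.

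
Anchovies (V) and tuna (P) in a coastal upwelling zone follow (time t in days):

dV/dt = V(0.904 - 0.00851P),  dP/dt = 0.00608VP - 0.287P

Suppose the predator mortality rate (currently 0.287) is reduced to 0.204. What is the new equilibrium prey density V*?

V* ≈ 33.6

At the interior fixed point, setting dP/dt = 0 with P > 0 fixes V* = (predator death rate)/(VP coefficient) — independent of the other coefficients.
With the change, V* = 0.204/0.00608 = 33.6; it falls from 47.2.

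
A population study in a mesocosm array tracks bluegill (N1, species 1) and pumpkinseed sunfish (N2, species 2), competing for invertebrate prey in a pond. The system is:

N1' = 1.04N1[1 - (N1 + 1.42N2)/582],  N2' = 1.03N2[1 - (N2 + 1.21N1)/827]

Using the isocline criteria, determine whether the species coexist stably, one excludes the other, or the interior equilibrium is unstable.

species 2 excludes species 1

Compare the nullcline intercepts: K1/α12 = 582/1.42 = 410 < K2 = 827; K2/α21 = 827/1.21 = 683 > K1 = 582.
Since the inequalities point opposite ways, species 2 can invade but species 1 cannot.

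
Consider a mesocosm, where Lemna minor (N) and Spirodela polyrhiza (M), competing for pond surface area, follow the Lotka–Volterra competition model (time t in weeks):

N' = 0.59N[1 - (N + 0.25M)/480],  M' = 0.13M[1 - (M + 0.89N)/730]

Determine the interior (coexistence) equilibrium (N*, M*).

Setting both brackets to zero gives the nullclines N + 0.25M = 480 and 0.89N + M = 730.
Substituting M = 730 - 0.89N into the first: N(1 - 0.25·0.89) = 480 - 0.25·730.
So N* = 298/0.777 = 383, and then M* = 730 - 0.89·383 = 389.

N* ≈ 383, M* ≈ 389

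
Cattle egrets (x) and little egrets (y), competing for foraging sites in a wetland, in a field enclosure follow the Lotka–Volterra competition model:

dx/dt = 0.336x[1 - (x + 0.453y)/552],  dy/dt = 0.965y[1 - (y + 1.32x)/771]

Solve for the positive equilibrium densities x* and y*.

x* ≈ 504, y* ≈ 105

Setting both brackets to zero gives the nullclines x + 0.453y = 552 and 1.32x + y = 771.
Substituting y = 771 - 1.32x into the first: x(1 - 0.453·1.32) = 552 - 0.453·771.
So x* = 203/0.402 = 504, and then y* = 771 - 1.32·504 = 105.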